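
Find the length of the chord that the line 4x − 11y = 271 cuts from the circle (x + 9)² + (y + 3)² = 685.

Substitute y = (−271 + 4x)/11:
137x² + 274x − 16440 = 0  ⟹  x² + 2x − 120 = 0
x = 10 or x = −12, giving (10, −21) and (−12, −29).
|(10, −21) − (−12, −29)| = √((22)² + (8)²) = 2√137.

2√137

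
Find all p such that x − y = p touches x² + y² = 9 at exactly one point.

Tangency holds when the distance from the centre (0, 0) to the line equals the radius 3:
|1·0 − 1·0 − p| / √2 = 3
|p| = 3√2.

p = ±3√2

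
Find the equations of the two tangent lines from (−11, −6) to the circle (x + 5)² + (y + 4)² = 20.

Let a tangent through (−11, −6) have slope m. Its distance from (−5, −4) must equal 2√5:
[m·(6) − (2)]² = 20(m² + 1)
2m² − 3m − 2 = 0, so m = −1/2 or m = 2.
Through (−11, −6) these give x + 2y = −23 and 2x − y = −16.

x + 2y = −23 and 2x − y = −16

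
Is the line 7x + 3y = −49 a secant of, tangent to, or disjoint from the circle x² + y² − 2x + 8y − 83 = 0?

secant

d² = (7·1 + 3·(−4) − (−49))²/58 = 968/29; r² = 100.
Since d² < r², the line cuts the circle twice.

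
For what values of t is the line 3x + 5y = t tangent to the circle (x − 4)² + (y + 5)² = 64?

t = −13 ± 8√34

Tangency holds when the distance from the centre (4, −5) to the line equals the radius 8:
|3·4 + 5·(−5) − t| / √34 = 8
|t − (−13)| = 8√34.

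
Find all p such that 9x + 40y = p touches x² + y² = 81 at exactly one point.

For a tangent, require d(centre, line) = r = 9.
|9·0 + 40·0 − p| / √1681 = 9
|p| = 9·41, so p = 369 or p = −369.

p = −369 or p = 369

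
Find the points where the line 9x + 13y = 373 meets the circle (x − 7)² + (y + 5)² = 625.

(14, 19) and (27, 10)

Substitute y = (373 − 9x)/13:
250x² − 10250x + 94500 = 0  ⟹  x² − 41x + 378 = 0
x = 27 or x = 14, giving (27, 10) and (14, 19).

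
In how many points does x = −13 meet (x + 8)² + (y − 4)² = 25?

Substituting the line into the circle gives y² − 8y + 16 = 0.
Discriminant = (−8)² − 4·1·(16) = 0.
A repeated root: the line is tangent.

1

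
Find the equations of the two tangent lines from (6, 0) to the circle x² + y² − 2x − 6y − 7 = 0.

4x + y = 24 and x − 4y = 6

Write the tangent as mx − y + (0 − m·(6)) = 0 and set its distance from the centre to √17:
[m·(−5) − (3)]² = 17(m² + 1)
4m² + 15m − 4 = 0, so m = −4 or m = 1/4.
Through (6, 0) these give 4x + y = 24 and x − 4y = 6.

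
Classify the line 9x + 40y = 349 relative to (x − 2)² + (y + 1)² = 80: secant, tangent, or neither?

neither

Substituting the line into the circle gives 1681x² − 13402x + 29721 = 0.
Δ = 179613604 − 199844004 = −20230400.
No real roots: the line does not meet the circle.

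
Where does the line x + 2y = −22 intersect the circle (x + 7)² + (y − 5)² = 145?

Substitute y = (−22 − x)/2:
5x² + 120x + 640 = 0  ⟹  x² + 24x + 128 = 0
x = −8 or x = −16, giving (−8, −7) and (−16, −3).

(−16, −3) and (−8, −7)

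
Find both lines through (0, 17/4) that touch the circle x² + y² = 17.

x + 4y = 17 and x − 4y = −17

Let a tangent through (0, 17/4) have slope m. Its distance from (0, 0) must equal √17:
[m·(0) − (−17/4)]² = 17(m² + 1)
16m² − 1 = 0, so m = −1/4 or m = 1/4.
Through (0, 17/4) these give x + 4y = 17 and x − 4y = −17.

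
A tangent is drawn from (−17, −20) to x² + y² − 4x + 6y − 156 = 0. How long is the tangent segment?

Centre (2, −3), r² = 169. |PO|² = (−19)² + (−17)² = 650.
The tangent meets the radius at right angles, so tangent² = |PO|² − r² = 650 − 169 = 481.

√481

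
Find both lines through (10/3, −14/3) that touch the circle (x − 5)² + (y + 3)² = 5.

Write the tangent as mx − y + (−14/3 − m·(10/3)) = 0 and set its distance from the centre to √5:
(5/3m − (5/3))² = 5(m² + 1)
2m² + 5m + 2 = 0, so m = −1/2 or m = −2.
With m = −1/2: x + 2y = −6. With m = −2: 2x + y = 2.

x + 2y = −6 and 2x + y = 2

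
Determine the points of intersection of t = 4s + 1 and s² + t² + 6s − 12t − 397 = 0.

(−4, −15) and (6, 25)

From the line, t = 4s + 1. Substituting:
17s² − 34s − 408 = 0  ⟹  s² − 2s − 24 = 0
s = 6 or s = −4, giving (6, 25) and (−4, −15).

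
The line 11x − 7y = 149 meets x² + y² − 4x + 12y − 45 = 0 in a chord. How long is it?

Substitute y = (−149 + 11x)/7:
170x² − 2550x + 7480 = 0  ⟹  x² − 15x + 44 = 0
x = 11 or x = 4, giving (11, −4) and (4, −15).
|(11, −4) − (4, −15)| = √((7)² + (11)²) = √170.

√170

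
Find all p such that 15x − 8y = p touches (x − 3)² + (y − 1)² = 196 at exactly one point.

Tangency holds when the distance from the centre (3, 1) to the line equals the radius 14:
|15·3 − 8·1 − p| / √289 = 14
|p − (37)| = 14·17, so p = 275 or p = −201.

p = −201 or p = 275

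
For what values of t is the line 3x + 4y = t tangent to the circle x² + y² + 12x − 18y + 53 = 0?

t = −22 or t = 58

The line touches the circle iff its distance from (−6, 9) is 8:
|3·(−6) + 4·9 − t| / √25 = 8
|t − (18)| = 8·5, so t = 58 or t = −22.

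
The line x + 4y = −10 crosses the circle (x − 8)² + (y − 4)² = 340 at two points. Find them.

From the line, y = (−10 − x)/4. Substituting:
17x² − 204x − 3740 = 0  ⟹  x² − 12x − 220 = 0
x = 22 or x = −10, giving (22, −8) and (−10, 0).

(−10, 0) and (22, −8)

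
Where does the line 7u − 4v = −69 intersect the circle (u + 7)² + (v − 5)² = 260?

Substitute v = (69 + 7u)/4:
65u² + 910u − 975 = 0  ⟹  u² + 14u − 15 = 0
u = 1 or u = −15, giving (1, 19) and (−15, −9).

(−15, −9) and (1, 19)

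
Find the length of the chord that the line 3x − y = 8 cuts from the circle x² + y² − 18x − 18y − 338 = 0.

Centre (9, 9), r² = 500. Perpendicular distance d from centre to line = |10| / √10 = 10/√10.
Chord = 2√(r² − d²) = 2·√(490) = 14√10.

14√10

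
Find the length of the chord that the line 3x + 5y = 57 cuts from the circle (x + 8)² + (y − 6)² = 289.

5√34

The distance from (−8, 6) to the line is 51/√34, and r² = 289.
Chord = 2√(r² − d²) = 2·√(425/2) = 5√34.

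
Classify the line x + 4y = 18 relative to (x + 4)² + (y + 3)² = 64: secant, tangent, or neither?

neither

Substituting the line into the circle gives 17x² + 68x + 132 = 0.
Δ = 4624 − 8976 = −4352.
No real roots: the line does not meet the circle.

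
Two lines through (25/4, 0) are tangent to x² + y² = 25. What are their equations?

4x − 3y = 25 and 4x + 3y = 25

Let a tangent through (25/4, 0) have slope m. Its distance from (0, 0) must equal 5:
[m·(−25/4) − (0)]² = 25(m² + 1)
9m² − 16 = 0, so m = 4/3 or m = −4/3.
With m = 4/3: 4x − 3y = 25. With m = −4/3: 4x + 3y = 25.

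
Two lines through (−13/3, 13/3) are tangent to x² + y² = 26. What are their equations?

5x − y = −26 and x − 5y = −26

Let a tangent through (−13/3, 13/3) have slope m. Its distance from (0, 0) must equal √26:
[m·(13/3) − (−13/3)]² = 26(m² + 1)
5m² − 26m + 5 = 0, so m = 5 or m = 1/5.
With m = 5: 5x − y = −26. With m = 1/5: x − 5y = −26.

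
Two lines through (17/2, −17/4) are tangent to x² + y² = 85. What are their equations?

9x − 2y = 85 and 7x − 6y = 85

Write the tangent as mx − y + (−17/4 − m·(17/2)) = 0 and set its distance from the centre to √85:
(−17/2m − (17/4))² = 85(m² + 1)
12m² − 68m + 63 = 0, so m = 9/2 or m = 7/6.
Through (17/2, −17/4) these give 9x − 2y = 85 and 7x − 6y = 85.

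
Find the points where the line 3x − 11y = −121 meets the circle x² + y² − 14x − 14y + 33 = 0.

(0, 11) and (11, 14)

Substitute y = (121 + 3x)/11:
130x² − 1430x = 0  ⟹  x² − 11x = 0
x = 11 or x = 0, giving (11, 14) and (0, 11).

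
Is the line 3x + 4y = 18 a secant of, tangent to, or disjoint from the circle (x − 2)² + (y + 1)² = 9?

Centre (2, −1), r² = 9. Distance² from centre to line = (−16)²/25 = 256/25.
Since d² > r², the line lies outside the circle.

disjoint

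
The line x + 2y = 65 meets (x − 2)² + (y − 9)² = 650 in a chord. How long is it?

Express y = (65 − x)/2 and substitute into the circle:
5x² − 110x − 375 = 0  ⟹  x² − 22x − 75 = 0
x = 25 or x = −3, giving (25, 20) and (−3, 34).
|(25, 20) − (−3, 34)| = √((28)² + (−14)²) = 14√5.

14√5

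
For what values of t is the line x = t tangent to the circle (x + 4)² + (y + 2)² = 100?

t = −14 or t = 6

For a tangent, require d(centre, line) = r = 10.
|1·(−4) + 0·(−2) − t| / √1 = 10
|t − (−4)| = 10, so t = 6 or t = −14.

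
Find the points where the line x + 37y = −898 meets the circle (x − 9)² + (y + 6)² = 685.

(−10, −24) and (27, −25)

Substitute y = (−898 − x)/37:
1370x² − 23290x − 369900 = 0  ⟹  x² − 17x − 270 = 0
x = 27 or x = −10, giving (27, −25) and (−10, −24).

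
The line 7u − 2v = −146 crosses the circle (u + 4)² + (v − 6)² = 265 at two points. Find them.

(−20, 3) and (−16, 17)

Express v = (146 + 7u)/2 and substitute into the circle:
53u² + 1908u + 16960 = 0  ⟹  u² + 36u + 320 = 0
u = −16 or u = −20, giving (−16, 17) and (−20, 3).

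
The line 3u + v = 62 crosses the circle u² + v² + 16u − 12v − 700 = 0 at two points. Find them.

Substitute v = −3u + 62:
10u² − 320u + 2400 = 0  ⟹  u² − 32u + 240 = 0
u = 20 or u = 12, giving (20, 2) and (12, 26).

(12, 26) and (20, 2)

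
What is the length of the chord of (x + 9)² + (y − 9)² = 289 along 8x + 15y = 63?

Centre (−9, 9), r² = 289. Perpendicular distance d from centre to line = |0| / √289 = 0/√289.
Chord = 2√(r² − d²) = 2·√(289) = 34.

34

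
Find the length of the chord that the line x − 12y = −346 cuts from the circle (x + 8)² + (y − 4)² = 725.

Centre (−8, 4), r² = 725. Perpendicular distance d from centre to line = |290| / √145 = 290/√145.
Chord = 2√(r² − d²) = 2·√(145) = 2√145.

2√145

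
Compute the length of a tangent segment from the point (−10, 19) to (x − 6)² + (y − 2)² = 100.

Centre (6, 2), r² = 100. |PO|² = (−16)² + (17)² = 545.
By the tangent–radius right angle, tangent length = √(|PO|² − r²) = √445.

√445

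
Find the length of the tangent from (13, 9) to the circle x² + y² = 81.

The centre is (0, 0) and r = 9. The square of the distance from P to the centre is 169 + 81 = 250.
Power of the point: PT² = |PO|² − r² = 169, so PT = 13.

13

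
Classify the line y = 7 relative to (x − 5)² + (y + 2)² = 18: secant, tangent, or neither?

neither

Substituting the line into the circle gives x² − 10x + 88 = 0.
Δ = 100 − 352 = −252.
No real roots: the line does not meet the circle.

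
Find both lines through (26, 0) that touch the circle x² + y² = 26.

Write the tangent as mx − y + (0 − m·(26)) = 0 and set its distance from the centre to √26:
(−26m − (0))² = 26(m² + 1)
25m² − 1 = 0, so m = −1/5 or m = 1/5.
Through (26, 0) these give x + 5y = 26 and x − 5y = 26.

x + 5y = 26 and x − 5y = 26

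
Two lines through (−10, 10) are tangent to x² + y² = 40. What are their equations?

3x + y = −20 and x + 3y = 20

Write the tangent as mx − y + (10 − m·(−10)) = 0 and set its distance from the centre to 2√10:
(10m − (−10))² = 40(m² + 1)
3m² + 10m + 3 = 0, so m = −3 or m = −1/3.
With m = −3: 3x + y = −20. With m = −1/3: x + 3y = 20.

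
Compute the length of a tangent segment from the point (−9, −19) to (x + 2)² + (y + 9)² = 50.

3√11

Centre (−2, −9), r² = 50. |PO|² = (−7)² + (−10)² = 149.
The tangent meets the radius at right angles, so tangent² = |PO|² − r² = 149 − 50 = 99.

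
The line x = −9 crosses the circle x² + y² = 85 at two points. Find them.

(−9, −2) and (−9, 2)

The line gives x = −9. Substituting into the circle:
y² − 4 = 0
y = 2 or y = −2, giving (−9, 2) and (−9, −2).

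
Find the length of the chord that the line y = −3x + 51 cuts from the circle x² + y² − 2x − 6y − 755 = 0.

15√10

The distance from (1, 3) to the line is 45/√10, and r² = 765.
Chord = 2√(r² − d²) = 2·√(1125/2) = 15√10.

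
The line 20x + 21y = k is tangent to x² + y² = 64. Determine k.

k = −232 or k = 232

For a tangent, require d(centre, line) = r = 8.
|20·0 + 21·0 − k| / √841 = 8
|k| = 8·29, so k = 232 or k = −232.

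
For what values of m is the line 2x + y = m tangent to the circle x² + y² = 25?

For a tangent, require d(centre, line) = r = 5.
|2·0 + 1·0 − m| / √5 = 5
|m| = 5√5.

m = ±5√5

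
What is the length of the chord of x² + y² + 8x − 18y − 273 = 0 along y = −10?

Express y = −10 and substitute into the circle:
x² + 8x + 7 = 0
x = −1 or x = −7, giving (−1, −10) and (−7, −10).
|(−1, −10) − (−7, −10)| = √((6)² + (0)²) = 6.

6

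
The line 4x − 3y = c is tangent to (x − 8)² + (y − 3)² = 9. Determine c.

For a tangent, require d(centre, line) = r = 3.
|4·8 − 3·3 − c| / √25 = 3
|c − (23)| = 3·5, so c = 38 or c = 8.

c = 8 or c = 38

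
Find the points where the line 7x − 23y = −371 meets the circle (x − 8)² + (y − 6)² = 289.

Express y = (371 + 7x)/23 and substitute into the circle:
578x² − 5202x − 64736 = 0  ⟹  x² − 9x − 112 = 0
x = 16 or x = −7, giving (16, 21) and (−7, 14).

(−7, 14) and (16, 21)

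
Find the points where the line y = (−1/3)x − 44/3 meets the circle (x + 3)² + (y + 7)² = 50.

From the line, y = (−44 − x)/3. Substituting:
10x² + 100x + 160 = 0  ⟹  x² + 10x + 16 = 0
x = −2 or x = −8, giving (−2, −14) and (−8, −12).

(−8, −12) and (−2, −14)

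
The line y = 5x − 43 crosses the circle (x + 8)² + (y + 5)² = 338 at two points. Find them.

Substitute y = 5x − 43:
26x² − 364x + 1170 = 0  ⟹  x² − 14x + 45 = 0
x = 9 or x = 5, giving (9, 2) and (5, −18).

(5, −18) and (9, 2)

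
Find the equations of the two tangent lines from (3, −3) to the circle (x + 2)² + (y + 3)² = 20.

2x − y = 9 and 2x + y = 3

Let a tangent through (3, −3) have slope m. Its distance from (−2, −3) must equal 2√5:
(−5m − (0))² = 20(m² + 1)
m² − 4 = 0, so m = 2 or m = −2.
Through (3, −3) these give 2x − y = 9 and 2x + y = 3.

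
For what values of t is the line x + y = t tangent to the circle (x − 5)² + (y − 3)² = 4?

t = 8 ± 2√2

The line touches the circle iff its distance from (5, 3) is 2:
|1·5 + 1·3 − t| / √2 = 2
|t − (8)| = 2√2.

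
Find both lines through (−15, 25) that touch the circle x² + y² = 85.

Write the tangent as mx − y + (25 − m·(−15)) = 0 and set its distance from the centre to √85:
[m·(15) − (−25)]² = 85(m² + 1)
14m² + 75m + 54 = 0, so m = −9/2 or m = −6/7.
With m = −9/2: 9x + 2y = −85. With m = −6/7: 6x + 7y = 85.

9x + 2y = −85 and 6x + 7y = 85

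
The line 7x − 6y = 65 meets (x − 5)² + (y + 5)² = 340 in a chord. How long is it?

Substitute y = (−65 + 7x)/6:
85x² − 850x − 10115 = 0  ⟹  x² − 10x − 119 = 0
x = 17 or x = −7, giving (17, 9) and (−7, −19).
|(17, 9) − (−7, −19)| = √((24)² + (28)²) = 4√85.

4√85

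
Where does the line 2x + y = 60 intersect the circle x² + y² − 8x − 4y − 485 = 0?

Substitute y = −2x + 60:
5x² − 240x + 2875 = 0  ⟹  x² − 48x + 575 = 0
x = 25 or x = 23, giving (25, 10) and (23, 14).

(23, 14) and (25, 10)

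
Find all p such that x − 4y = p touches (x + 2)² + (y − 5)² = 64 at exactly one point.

For a tangent, require d(centre, line) = r = 8.
|1·(−2) − 4·5 − p| / √17 = 8
|p − (−22)| = 8√17.

p = −22 ± 8√17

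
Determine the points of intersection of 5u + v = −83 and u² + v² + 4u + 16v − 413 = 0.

(−18, 7) and (−11, −28)

Express v = −5u − 83 and substitute into the circle:
26u² + 754u + 5148 = 0  ⟹  u² + 29u + 198 = 0
u = −11 or u = −18, giving (−11, −28) and (−18, 7).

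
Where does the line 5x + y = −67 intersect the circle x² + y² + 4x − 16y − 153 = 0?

From the line, y = −5x − 67. Substituting:
26x² + 754x + 5408 = 0  ⟹  x² + 29x + 208 = 0
x = −13 or x = −16, giving (−13, −2) and (−16, 13).

(−16, 13) and (−13, −2)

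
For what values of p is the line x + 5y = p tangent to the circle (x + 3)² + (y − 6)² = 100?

The line touches the circle iff its distance from (−3, 6) is 10:
|1·(−3) + 5·6 − p| / √26 = 10
|p − (27)| = 10√26.

p = 27 ± 10√26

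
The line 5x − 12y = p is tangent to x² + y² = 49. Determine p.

p = −91 or p = 91

The line touches the circle iff its distance from (0, 0) is 7:
|5·0 − 12·0 − p| / √169 = 7
|p| = 7·13, so p = 91 or p = −91.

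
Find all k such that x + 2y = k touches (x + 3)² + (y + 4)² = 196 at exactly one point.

k = −11 ± 14√5

For a tangent, require d(centre, line) = r = 14.
|1·(−3) + 2·(−4) − k| / √5 = 14
|k − (−11)| = 14√5.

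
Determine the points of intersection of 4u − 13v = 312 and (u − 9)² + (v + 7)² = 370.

Express v = (−312 + 4u)/13 and substitute into the circle:
185u² − 4810u = 0  ⟹  u² − 26u = 0
u = 26 or u = 0, giving (26, −16) and (0, −24).

(0, −24) and (26, −16)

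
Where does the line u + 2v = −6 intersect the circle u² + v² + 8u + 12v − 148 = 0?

Express v = (−6 − u)/2 and substitute into the circle:
5u² + 20u − 700 = 0  ⟹  u² + 4u − 140 = 0
u = 10 or u = −14, giving (10, −8) and (−14, 4).

(−14, 4) and (10, −8)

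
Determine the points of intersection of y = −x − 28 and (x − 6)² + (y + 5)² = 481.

Express y = −x − 28 and substitute into the circle:
2x² + 34x + 84 = 0  ⟹  x² + 17x + 42 = 0
x = −3 or x = −14, giving (−3, −25) and (−14, −14).

(−14, −14) and (−3, −25)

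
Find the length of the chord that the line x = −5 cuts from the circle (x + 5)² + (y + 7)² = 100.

The distance from (−5, −7) to the line is 0, and r² = 100.
Half the chord is √(r² − d²) = √(100), so the full chord is 20.

20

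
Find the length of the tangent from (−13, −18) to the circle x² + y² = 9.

22

With centre O = (0, 0), |OP|² = 493 and r² = 9.
The tangent meets the radius at right angles, so tangent² = |PO|² − r² = 493 − 9 = 484.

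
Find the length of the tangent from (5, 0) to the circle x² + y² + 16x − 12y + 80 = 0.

√185

Centre (−8, 6), r² = 20. |PO|² = (13)² + (−6)² = 205.
By the tangent–radius right angle, tangent length = √(|PO|² − r²) = √185.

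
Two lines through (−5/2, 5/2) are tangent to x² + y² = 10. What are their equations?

Let a tangent through (−5/2, 5/2) have slope m. Its distance from (0, 0) must equal √10:
(5/2m − (−5/2))² = 10(m² + 1)
3m² − 10m + 3 = 0, so m = 3 or m = 1/3.
Through (−5/2, 5/2) these give 3x − y = −10 and x − 3y = −10.

3x − y = −10 and x − 3y = −10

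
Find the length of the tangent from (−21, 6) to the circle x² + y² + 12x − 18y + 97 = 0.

The centre is (−6, 9) and r = 2√5. The square of the distance from P to the centre is 225 + 9 = 234.
The tangent meets the radius at right angles, so tangent² = |PO|² − r² = 234 − 20 = 214.

√214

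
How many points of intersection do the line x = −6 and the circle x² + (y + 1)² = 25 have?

Substituting the line into the circle gives y² + 2y + 12 = 0.
Δ = 4 − 48 = −44.
No real roots: the line does not meet the circle.

0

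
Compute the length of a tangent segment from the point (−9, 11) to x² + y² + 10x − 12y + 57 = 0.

√37

The centre is (−5, 6) and r = 2. The square of the distance from P to the centre is 16 + 25 = 41.
The tangent meets the radius at right angles, so tangent² = |PO|² − r² = 41 − 4 = 37.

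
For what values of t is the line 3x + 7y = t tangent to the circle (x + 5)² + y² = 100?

t = −15 ± 10√58

For a tangent, require d(centre, line) = r = 10.
|3·(−5) + 7·0 − t| / √58 = 10
|t − (−15)| = 10√58.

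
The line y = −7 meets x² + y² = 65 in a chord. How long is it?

From the line, y = −7. Substituting:
x² − 16 = 0
x = 4 or x = −4, giving (4, −7) and (−4, −7).
Chord length = distance between (4, −7) and (−4, −7) = √64 = 8.

8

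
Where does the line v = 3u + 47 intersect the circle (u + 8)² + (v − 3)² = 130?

(−17, −4) and (−11, 14)

From the line, v = 3u + 47. Substituting:
10u² + 280u + 1870 = 0  ⟹  u² + 28u + 187 = 0
u = −11 or u = −17, giving (−11, 14) and (−17, −4).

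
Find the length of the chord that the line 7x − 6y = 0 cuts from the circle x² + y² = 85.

2√85

The distance from (0, 0) to the line is 0/√85, and r² = 85.
Chord = 2√(r² − d²) = 2·√(85) = 2√85.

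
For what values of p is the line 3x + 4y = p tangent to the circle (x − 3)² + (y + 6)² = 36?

Tangency holds when the distance from the centre (3, −6) to the line equals the radius 6:
|3·3 + 4·(−6) − p| / √25 = 6
|p − (−15)| = 6·5, so p = 15 or p = −45.

p = −45 or p = 15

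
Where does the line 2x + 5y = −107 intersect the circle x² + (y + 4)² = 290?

Express y = (−107 − 2x)/5 and substitute into the circle:
29x² + 348x + 319 = 0  ⟹  x² + 12x + 11 = 0
x = −1 or x = −11, giving (−1, −21) and (−11, −17).

(−11, −17) and (−1, −21)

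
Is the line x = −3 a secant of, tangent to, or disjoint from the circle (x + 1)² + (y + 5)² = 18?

secant

Substituting the line into the circle gives y² + 10y + 11 = 0.
Δ = 100 − 44 = 56.
Two real roots: the line is a secant.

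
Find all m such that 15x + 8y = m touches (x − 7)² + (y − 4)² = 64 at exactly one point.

m = 1 or m = 273

For a tangent, require d(centre, line) = r = 8.
|15·7 + 8·4 − m| / √289 = 8
|m − (137)| = 8·17, so m = 273 or m = 1.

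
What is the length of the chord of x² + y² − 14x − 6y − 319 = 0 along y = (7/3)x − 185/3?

The distance from (7, 3) to the line is 145/√58, and r² = 377.
Chord = 2√(r² − d²) = 2·√(29/2) = √58.

√58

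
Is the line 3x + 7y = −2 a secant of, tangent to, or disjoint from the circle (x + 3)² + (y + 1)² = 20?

d² = (3·(−3) + 7·(−1) − (−2))²/58 = 98/29; r² = 20.
Since d² < r², the line cuts the circle twice.

secant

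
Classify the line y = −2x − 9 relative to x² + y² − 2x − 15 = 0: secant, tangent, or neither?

Centre (1, 0), r² = 16. Distance² from centre to line = (11)²/5 = 121/5.
Since d² > r², the line lies outside the circle.

neither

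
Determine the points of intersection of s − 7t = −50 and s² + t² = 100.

(−8, 6) and (6, 8)

Express t = (50 + s)/7 and substitute into the circle:
50s² + 100s − 2400 = 0  ⟹  s² + 2s − 48 = 0
s = 6 or s = −8, giving (6, 8) and (−8, 6).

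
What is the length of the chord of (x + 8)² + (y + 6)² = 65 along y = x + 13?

The distance from (−8, −6) to the line is 11/√2, and r² = 65.
Chord = 2√(r² − d²) = 2·√(9/2) = 3√2.

3√2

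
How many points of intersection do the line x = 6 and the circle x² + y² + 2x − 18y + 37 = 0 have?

Substituting the line into the circle gives y² − 18y + 85 = 0.
Δ = 324 − 340 = −16.
No real roots: the line does not meet the circle.

0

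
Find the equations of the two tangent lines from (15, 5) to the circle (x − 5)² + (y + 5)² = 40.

Write the tangent as mx − y + (5 − m·(15)) = 0 and set its distance from the centre to 2√10:
(−10m − (−10))² = 40(m² + 1)
3m² − 10m + 3 = 0, so m = 3 or m = 1/3.
With m = 3: 3x − y = 40. With m = 1/3: x − 3y = 0.

3x − y = 40 and x − 3y = 0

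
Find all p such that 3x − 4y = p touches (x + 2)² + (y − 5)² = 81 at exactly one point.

p = −71 or p = 19

Tangency holds when the distance from the centre (−2, 5) to the line equals the radius 9:
|3·(−2) − 4·5 − p| / √25 = 9
|p − (−26)| = 9·5, so p = 19 or p = −71.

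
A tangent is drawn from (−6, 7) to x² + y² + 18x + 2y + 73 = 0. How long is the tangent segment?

Centre (−9, −1), r² = 9. |PO|² = (3)² + (8)² = 73.
By the tangent–radius right angle, tangent length = √(|PO|² − r²) = √64 = 8.

8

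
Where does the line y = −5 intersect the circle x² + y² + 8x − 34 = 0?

From the line, y = −5. Substituting:
x² + 8x − 9 = 0
x = 1 or x = −9, giving (1, −5) and (−9, −5).

(−9, −5) and (1, −5)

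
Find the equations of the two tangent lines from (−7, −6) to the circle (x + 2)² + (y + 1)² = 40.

x + 3y = −25 and 3x + y = −27

Write the tangent as mx − y + (−6 − m·(−7)) = 0 and set its distance from the centre to 2√10:
[m·(5) − (5)]² = 40(m² + 1)
3m² + 10m + 3 = 0, so m = −1/3 or m = −3.
With m = −1/3: x + 3y = −25. With m = −3: 3x + y = −27.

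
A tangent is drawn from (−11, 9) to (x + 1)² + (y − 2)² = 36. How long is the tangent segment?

√113

Centre (−1, 2), r² = 36. |PO|² = (−10)² + (7)² = 149.
The tangent meets the radius at right angles, so tangent² = |PO|² − r² = 149 − 36 = 113.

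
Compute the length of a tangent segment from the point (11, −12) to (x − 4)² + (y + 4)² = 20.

√93

Centre (4, −4), r² = 20. |PO|² = (7)² + (−8)² = 113.
The tangent meets the radius at right angles, so tangent² = |PO|² − r² = 113 − 20 = 93.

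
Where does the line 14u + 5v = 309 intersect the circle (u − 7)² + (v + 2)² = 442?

(16, 17) and (26, −11)

Express v = (309 − 14u)/5 and substitute into the circle:
221u² − 9282u + 91936 = 0  ⟹  u² − 42u + 416 = 0
u = 26 or u = 16, giving (26, −11) and (16, 17).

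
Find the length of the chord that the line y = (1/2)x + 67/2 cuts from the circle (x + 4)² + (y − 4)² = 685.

8√5

Substitute y = (67 + x)/2:
5x² + 150x + 805 = 0  ⟹  x² + 30x + 161 = 0
x = −7 or x = −23, giving (−7, 30) and (−23, 22).
Chord length = distance between (−7, 30) and (−23, 22) = √320 = 8√5.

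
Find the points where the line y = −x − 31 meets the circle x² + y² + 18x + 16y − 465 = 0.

(−32, 1) and (0, −31)

From the line, y = −x − 31. Substituting:
2x² + 64x = 0  ⟹  x² + 32x = 0
x = 0 or x = −32, giving (0, −31) and (−32, 1).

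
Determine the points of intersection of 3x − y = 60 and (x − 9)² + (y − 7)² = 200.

From the line, y = 3x − 60. Substituting:
10x² − 420x + 4370 = 0  ⟹  x² − 42x + 437 = 0
x = 23 or x = 19, giving (23, 9) and (19, −3).

(19, −3) and (23, 9)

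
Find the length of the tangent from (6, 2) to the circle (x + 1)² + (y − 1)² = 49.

With centre O = (−1, 1), |OP|² = 50 and r² = 49.
By the tangent–radius right angle, tangent length = √(|PO|² − r²) = √1 = 1.

1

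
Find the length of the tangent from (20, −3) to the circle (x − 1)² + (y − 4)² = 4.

√406

Centre (1, 4), r² = 4. |PO|² = (19)² + (−7)² = 410.
By the tangent–radius right angle, tangent length = √(|PO|² − r²) = √406.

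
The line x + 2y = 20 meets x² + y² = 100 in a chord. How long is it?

4√5

Substitute y = (20 − x)/2:
5x² − 40x = 0  ⟹  x² − 8x = 0
x = 8 or x = 0, giving (8, 6) and (0, 10).
|(8, 6) − (0, 10)| = √((8)² + (−4)²) = 4√5.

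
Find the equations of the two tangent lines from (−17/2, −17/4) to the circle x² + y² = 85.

Let a tangent through (−17/2, −17/4) have slope m. Its distance from (0, 0) must equal √85:
[m·(17/2) − (17/4)]² = 85(m² + 1)
12m² + 68m + 63 = 0, so m = −7/6 or m = −9/2.
Through (−17/2, −17/4) these give 7x + 6y = −85 and 9x + 2y = −85.

7x + 6y = −85 and 9x + 2y = −85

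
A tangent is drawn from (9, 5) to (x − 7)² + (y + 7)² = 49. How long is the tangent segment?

Centre (7, −7), r² = 49. |PO|² = (2)² + (12)² = 148.
The tangent meets the radius at right angles, so tangent² = |PO|² − r² = 148 − 49 = 99.

3√11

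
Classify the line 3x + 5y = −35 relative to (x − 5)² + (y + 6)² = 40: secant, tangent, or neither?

secant

d² = (3·5 + 5·(−6) − (−35))²/34 = 200/17; r² = 40.
Since d² < r², the line cuts the circle twice.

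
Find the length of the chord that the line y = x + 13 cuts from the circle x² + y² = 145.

Centre (0, 0), r² = 145. Perpendicular distance d from centre to line = |13| / √2 = 13/√2.
Half the chord is √(r² − d²) = √(121/2), so the full chord is 11√2.

11√2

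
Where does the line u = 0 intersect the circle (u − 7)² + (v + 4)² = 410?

(0, −23) and (0, 15)

The line gives u = 0. Substituting into the circle:
v² + 8v − 345 = 0
v = 15 or v = −23, giving (0, 15) and (0, −23).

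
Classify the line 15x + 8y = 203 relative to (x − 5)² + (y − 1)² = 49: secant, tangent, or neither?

Centre (5, 1), r² = 49. Distance² from centre to line = (−120)²/289 = 14400/289.
Since d² > r², the line lies outside the circle.

neither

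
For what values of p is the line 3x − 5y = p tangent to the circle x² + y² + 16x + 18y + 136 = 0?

Tangency holds when the distance from the centre (−8, −9) to the line equals the radius 3:
|3·(−8) − 5·(−9) − p| / √34 = 3
|p − (21)| = 3√34.

p = 21 ± 3√34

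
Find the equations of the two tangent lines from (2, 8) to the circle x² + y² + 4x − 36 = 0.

x − 3y = −22 and 3x + y = 14

Write the tangent as mx − y + (8 − m·(2)) = 0 and set its distance from the centre to 2√10:
(−4m − (−8))² = 40(m² + 1)
3m² + 8m − 3 = 0, so m = 1/3 or m = −3.
Through (2, 8) these give x − 3y = −22 and 3x + y = 14.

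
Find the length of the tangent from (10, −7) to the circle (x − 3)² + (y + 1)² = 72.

√13

The centre is (3, −1) and r = 6√2. The square of the distance from P to the centre is 49 + 36 = 85.
By the tangent–radius right angle, tangent length = √(|PO|² − r²) = √13.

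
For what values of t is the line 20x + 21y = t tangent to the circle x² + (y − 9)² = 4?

t = 131 or t = 247

Tangency holds when the distance from the centre (0, 9) to the line equals the radius 2:
|20·0 + 21·9 − t| / √841 = 2
|t − (189)| = 2·29, so t = 247 or t = 131.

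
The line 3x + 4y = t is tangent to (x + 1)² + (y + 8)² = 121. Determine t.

The line touches the circle iff its distance from (−1, −8) is 11:
|3·(−1) + 4·(−8) − t| / √25 = 11
|t − (−35)| = 11·5, so t = 20 or t = −90.

t = −90 or t = 20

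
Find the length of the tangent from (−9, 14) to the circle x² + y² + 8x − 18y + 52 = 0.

√5

With centre O = (−4, 9), |OP|² = 50 and r² = 45.
Power of the point: PT² = |PO|² − r² = 5, so PT = √5.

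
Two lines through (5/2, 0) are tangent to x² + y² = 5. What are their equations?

2x + y = 5 and 2x − y = 5

A line y − (0) = m(x − (5/2)) is tangent when its distance from (0, 0) is √5:
(−5/2m − (0))² = 5(m² + 1)
m² − 4 = 0, so m = −2 or m = 2.
With m = −2: 2x + y = 5. With m = 2: 2x − y = 5.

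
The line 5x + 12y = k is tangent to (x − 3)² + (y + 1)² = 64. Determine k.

k = −101 or k = 107

Tangency holds when the distance from the centre (3, −1) to the line equals the radius 8:
|5·3 + 12·(−1) − k| / √169 = 8
|k − (3)| = 8·13, so k = 107 or k = −101.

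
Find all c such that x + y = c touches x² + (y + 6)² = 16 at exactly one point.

c = −6 ± 4√2

The line touches the circle iff its distance from (0, −6) is 4:
|1·0 + 1·(−6) − c| / √2 = 4
|c − (−6)| = 4√2.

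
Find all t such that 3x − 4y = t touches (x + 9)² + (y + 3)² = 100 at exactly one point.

For a tangent, require d(centre, line) = r = 10.
|3·(−9) − 4·(−3) − t| / √25 = 10
|t − (−15)| = 10·5, so t = 35 or t = −65.

t = −65 or t = 35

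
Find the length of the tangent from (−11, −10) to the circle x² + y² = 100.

The centre is (0, 0) and r = 10. The square of the distance from P to the centre is 121 + 100 = 221.
By the tangent–radius right angle, tangent length = √(|PO|² − r²) = √121 = 11.

11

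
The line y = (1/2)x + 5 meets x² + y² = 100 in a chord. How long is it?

8√5

Express y = (10 + x)/2 and substitute into the circle:
5x² + 20x − 300 = 0  ⟹  x² + 4x − 60 = 0
x = 6 or x = −10, giving (6, 8) and (−10, 0).
Chord length = distance between (6, 8) and (−10, 0) = √320 = 8√5.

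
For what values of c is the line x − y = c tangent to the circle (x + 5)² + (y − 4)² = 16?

For a tangent, require d(centre, line) = r = 4.
|1·(−5) − 1·4 − c| / √2 = 4
|c − (−9)| = 4√2.

c = −9 ± 4√2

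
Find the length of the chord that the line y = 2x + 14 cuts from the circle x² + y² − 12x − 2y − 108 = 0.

The distance from (6, 1) to the line is 25/√5, and r² = 145.
Half the chord is √(r² − d²) = √(20), so the full chord is 4√5.

4√5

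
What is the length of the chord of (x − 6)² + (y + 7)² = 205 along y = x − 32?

The distance from (6, −7) to the line is 19/√2, and r² = 205.
Chord = 2√(r² − d²) = 2·√(49/2) = 7√2.

7√2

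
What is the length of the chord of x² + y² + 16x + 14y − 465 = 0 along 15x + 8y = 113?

34

Express y = (113 − 15x)/8 and substitute into the circle:
289x² − 4046x − 4335 = 0  ⟹  x² − 14x − 15 = 0
x = 15 or x = −1, giving (15, −14) and (−1, 16).
Chord length = distance between (15, −14) and (−1, 16) = √1156 = 34.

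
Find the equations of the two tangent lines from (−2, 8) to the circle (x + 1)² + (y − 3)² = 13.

Let a tangent through (−2, 8) have slope m. Its distance from (−1, 3) must equal √13:
[m·(1) − (−5)]² = 13(m² + 1)
6m² − 5m − 6 = 0, so m = 3/2 or m = −2/3.
With m = 3/2: 3x − 2y = −22. With m = −2/3: 2x + 3y = 20.

3x − 2y = −22 and 2x + 3y = 20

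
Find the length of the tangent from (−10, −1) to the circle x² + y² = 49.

The centre is (0, 0) and r = 7. The square of the distance from P to the centre is 100 + 1 = 101.
Power of the point: PT² = |PO|² − r² = 52, so PT = 2√13.

2√13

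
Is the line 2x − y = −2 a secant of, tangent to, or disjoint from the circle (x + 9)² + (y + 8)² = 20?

secant

Substituting the line into the circle gives 5x² + 58x + 161 = 0.
Δ = 3364 − 3220 = 144.
Two real roots: the line is a secant.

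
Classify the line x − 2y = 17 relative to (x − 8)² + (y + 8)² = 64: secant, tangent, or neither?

secant

Substituting the line into the circle gives 5x² − 66x + 1 = 0.
Δ = 4356 − 20 = 4336.
Two real roots: the line is a secant.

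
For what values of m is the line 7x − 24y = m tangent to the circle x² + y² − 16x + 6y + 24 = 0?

Tangency holds when the distance from the centre (8, −3) to the line equals the radius 7:
|7·8 − 24·(−3) − m| / √625 = 7
|m − (128)| = 7·25, so m = 303 or m = −47.

m = −47 or m = 303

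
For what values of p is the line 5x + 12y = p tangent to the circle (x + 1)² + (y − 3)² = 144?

p = −125 or p = 187

Tangency holds when the distance from the centre (−1, 3) to the line equals the radius 12:
|5·(−1) + 12·3 − p| / √169 = 12
|p − (31)| = 12·13, so p = 187 or p = −125.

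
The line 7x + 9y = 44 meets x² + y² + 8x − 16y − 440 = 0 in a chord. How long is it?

4√130

The distance from (−4, 8) to the line is 0/√130, and r² = 520.
Chord = 2√(r² − d²) = 2·√(520) = 4√130.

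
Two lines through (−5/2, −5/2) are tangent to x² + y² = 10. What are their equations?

x + 3y = −10 and 3x + y = −10

Write the tangent as mx − y + (−5/2 − m·(−5/2)) = 0 and set its distance from the centre to √10:
(5/2m − (5/2))² = 10(m² + 1)
3m² + 10m + 3 = 0, so m = −1/3 or m = −3.
With m = −1/3: x + 3y = −10. With m = −3: 3x + y = −10.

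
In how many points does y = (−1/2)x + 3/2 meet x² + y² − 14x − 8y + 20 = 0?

2

Centre (7, 4), r² = 45. Distance² from centre to line = (12)²/5 = 144/5.
Since d² < r², the line cuts the circle twice.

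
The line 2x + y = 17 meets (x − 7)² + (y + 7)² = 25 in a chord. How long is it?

2√5

Centre (7, −7), r² = 25. Perpendicular distance d from centre to line = |−10| / √5 = 10/√5.
Half the chord is √(r² − d²) = √(5), so the full chord is 2√5.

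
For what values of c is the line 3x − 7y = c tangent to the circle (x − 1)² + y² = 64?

c = 3 ± 8√58

The line touches the circle iff its distance from (1, 0) is 8:
|3·1 − 7·0 − c| / √58 = 8
|c − (3)| = 8√58.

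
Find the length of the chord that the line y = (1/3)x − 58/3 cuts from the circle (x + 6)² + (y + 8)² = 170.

2√10

Centre (−6, −8), r² = 170. Perpendicular distance d from centre to line = |−40| / √10 = 40/√10.
Half the chord is √(r² − d²) = √(10), so the full chord is 2√10.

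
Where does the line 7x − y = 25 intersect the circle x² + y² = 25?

Express y = 7x − 25 and substitute into the circle:
50x² − 350x + 600 = 0  ⟹  x² − 7x + 12 = 0
x = 4 or x = 3, giving (4, 3) and (3, −4).

(3, −4) and (4, 3)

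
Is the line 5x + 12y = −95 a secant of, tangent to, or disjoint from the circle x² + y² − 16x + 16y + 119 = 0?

tangent

Substituting the line into the circle gives 169x² − 2314x + 7921 = 0.
Discriminant = (−2314)² − 4·169·(7921) = 0.
A repeated root: the line is tangent.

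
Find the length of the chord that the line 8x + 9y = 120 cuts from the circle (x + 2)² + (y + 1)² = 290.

Express y = (120 − 8x)/9 and substitute into the circle:
145x² − 1740x − 6525 = 0  ⟹  x² − 12x − 45 = 0
x = 15 or x = −3, giving (15, 0) and (−3, 16).
Chord length = distance between (15, 0) and (−3, 16) = √580 = 2√145.

2√145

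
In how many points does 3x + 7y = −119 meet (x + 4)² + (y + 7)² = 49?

Substituting the line into the circle gives 58x² + 812x + 3283 = 0.
Δ = 659344 − 761656 = −102312.
No real roots: the line does not meet the circle.

0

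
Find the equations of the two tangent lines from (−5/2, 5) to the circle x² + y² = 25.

4x − 3y = −25 and y = 5

A line y − (5) = m(x − (−5/2)) is tangent when its distance from (0, 0) is 5:
[m·(5/2) − (−5)]² = 25(m² + 1)
3m² − 4m = 0, so m = 4/3 or m = 0.
With m = 4/3: 4x − 3y = −25. With m = 0: y = 5.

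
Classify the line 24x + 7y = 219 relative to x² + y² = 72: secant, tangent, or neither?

Substituting the line into the circle gives 625x² − 10512x + 44433 = 0.
Discriminant = (−10512)² − 4·625·(44433) = −580356 < 0.
No real roots: the line does not meet the circle.

neither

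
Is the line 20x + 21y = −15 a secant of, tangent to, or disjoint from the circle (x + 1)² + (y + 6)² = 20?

disjoint

Centre (−1, −6), r² = 20. Distance² from centre to line = (−131)²/841 = 17161/841.
Since d² > r², the line lies outside the circle.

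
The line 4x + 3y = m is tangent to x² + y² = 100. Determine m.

Tangency holds when the distance from the centre (0, 0) to the line equals the radius 10:
|4·0 + 3·0 − m| / √25 = 10
|m| = 10·5, so m = 50 or m = −50.

m = −50 or m = 50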